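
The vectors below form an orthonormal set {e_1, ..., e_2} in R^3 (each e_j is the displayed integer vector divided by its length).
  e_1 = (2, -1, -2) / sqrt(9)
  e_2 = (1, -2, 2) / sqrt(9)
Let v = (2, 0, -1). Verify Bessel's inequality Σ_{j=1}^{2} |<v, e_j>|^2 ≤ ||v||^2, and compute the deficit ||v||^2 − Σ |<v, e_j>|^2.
Σ |<v, e_j>|^2 = 4; ||v||^2 = 5; deficit = 1

Write each e_j = u_j / sqrt(<u_j, u_j>) where u_j is the displayed integer vector. Then <v, e_j> = <v, u_j> / sqrt(<u_j, u_j>), so |<v, e_j>|^2 = <v, u_j>^2 / <u_j, u_j>.
Coefficients: <v, e_1> = 6/sqrt(9), <v, e_2> = 0/sqrt(9).
Square and sum: Σ |<v, e_j>|^2 = 4.
Compute ||v||^2 = v·v = 5.
Deficit = 5 − 4 = 1 ≥ 0, confirming Bessel's inequality. (The deficit equals ||v − Σ <v,e_j> e_j||^2, the squared distance from v to span{e_j}.)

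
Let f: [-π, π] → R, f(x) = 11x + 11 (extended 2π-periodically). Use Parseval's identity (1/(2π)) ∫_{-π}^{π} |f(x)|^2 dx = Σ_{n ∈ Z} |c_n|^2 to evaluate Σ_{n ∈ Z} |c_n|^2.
Σ |c_n|^2 = 121π^2/3 + 121

Expand and integrate term by term over [-π, π]:
  ∫ (11x)^2 dx = 121·(2π^3/3); ∫ 2·11·(11)·x dx = 0 (odd integrand); ∫ 11^2 dx = 121·2π.
So (1/(2π)) ∫_{-π}^{π} (11x + 11)^2 dx = 121π^2/3 + 121 = 121π^2/3 + 121.
Parseval ⇒ Σ |c_n|^2 = 121π^2/3 + 121.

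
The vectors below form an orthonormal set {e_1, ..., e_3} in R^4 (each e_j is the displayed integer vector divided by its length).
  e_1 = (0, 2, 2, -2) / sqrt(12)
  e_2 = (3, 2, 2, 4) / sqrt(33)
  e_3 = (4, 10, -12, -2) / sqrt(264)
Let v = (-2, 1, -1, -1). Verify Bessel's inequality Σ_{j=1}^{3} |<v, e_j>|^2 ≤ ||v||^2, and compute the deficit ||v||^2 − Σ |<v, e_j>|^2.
Σ |<v, e_j>|^2 = 13/3; ||v||^2 = 7; deficit = 8/3

Write each e_j = u_j / sqrt(<u_j, u_j>) where u_j is the displayed integer vector. Then <v, e_j> = <v, u_j> / sqrt(<u_j, u_j>), so |<v, e_j>|^2 = <v, u_j>^2 / <u_j, u_j>.
Coefficients: <v, e_1> = 2/sqrt(12), <v, e_2> = -10/sqrt(33), <v, e_3> = 16/sqrt(264).
Square and sum: Σ |<v, e_j>|^2 = 13/3.
Compute ||v||^2 = v·v = 7.
Deficit = 7 − 13/3 = 8/3 ≥ 0, confirming Bessel's inequality. (The deficit equals ||v − Σ <v,e_j> e_j||^2, the squared distance from v to span{e_j}.)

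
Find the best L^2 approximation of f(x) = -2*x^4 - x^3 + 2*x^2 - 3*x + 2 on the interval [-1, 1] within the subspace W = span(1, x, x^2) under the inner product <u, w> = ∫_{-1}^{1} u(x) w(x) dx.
g(x) = 2*x^2/7 - 18*x/5 + 76/35

The best approximation g ∈ W is the orthogonal projection of f onto W. Writing g = a_0 + a_1 x + a_2 x^2, the coefficients solve the normal equations G · a = b where
  G_{ij} = <φ_i, φ_j> and b_i = <f, φ_i>, with φ_0 = 1, φ_1 = x, φ_2 = x^2.
G =
  [2, 0, 2/3]
  [0, 2/3, 0]
  [2/3, 0, 2/5],
b = (68/15, -12/5, 164/105).
Solving gives a_0 = 76/35, a_1 = -18/5, a_2 = 2/7, so
  g(x) = 2*x^2/7 - 18*x/5 + 76/35.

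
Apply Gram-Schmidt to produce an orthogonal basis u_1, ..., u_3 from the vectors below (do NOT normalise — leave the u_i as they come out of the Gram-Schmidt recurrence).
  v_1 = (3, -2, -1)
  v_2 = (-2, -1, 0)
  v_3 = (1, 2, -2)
Orthogonal basis:
  u_1 = (3, -2, -1)
  u_2 = (-8/7, -11/7, -2/7)
  u_3 = (-17/54, 17/27, -119/54)

Apply the Gram-Schmidt recurrence
  u_1 = v_1
  u_i = v_i − Σ_{j<i} ((v_i · u_j) / (u_j · u_j)) · u_j.

Step by step this gives:
  u_1 = (3, -2, -1)
  u_2 = (-8/7, -11/7, -2/7)
  u_3 = (-17/54, 17/27, -119/54)

Orthogonality check:
  u_2 · u_1 = 0 (should be 0)
  u_3 · u_1 = 0 (should be 0)
  u_3 · u_2 = 0 (should be 0)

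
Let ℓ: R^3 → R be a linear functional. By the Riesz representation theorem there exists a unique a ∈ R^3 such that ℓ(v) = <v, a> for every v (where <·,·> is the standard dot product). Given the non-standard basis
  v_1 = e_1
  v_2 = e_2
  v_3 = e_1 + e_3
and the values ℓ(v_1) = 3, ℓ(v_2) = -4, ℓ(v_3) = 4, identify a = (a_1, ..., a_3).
a = (3, -4, 1)

Write a = (a_1, ..., a_3) in the standard basis. For each basis vector v_i, ℓ(v_i) = <v_i, a> is a linear equation in the a_j's. Collect the n equations into a matrix system V a = ℓ, where row i of V is v_i (expressed in the standard basis). Since V is invertible (lower-triangular with 1s on the diagonal, up to permutation), solve by back-substitution:
  V =
[[1, 0, 0],
 [0, 1, 0],
 [1, 0, 1]]
  V a = (3, -4, 4)
Solving gives a = (3, -4, 1).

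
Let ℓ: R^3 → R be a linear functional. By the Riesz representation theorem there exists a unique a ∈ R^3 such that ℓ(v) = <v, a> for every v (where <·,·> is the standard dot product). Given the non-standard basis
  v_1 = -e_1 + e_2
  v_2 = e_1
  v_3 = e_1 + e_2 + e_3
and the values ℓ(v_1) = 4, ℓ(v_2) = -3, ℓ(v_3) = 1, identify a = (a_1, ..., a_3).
a = (-3, 1, 3)

Write a = (a_1, ..., a_3) in the standard basis. For each basis vector v_i, ℓ(v_i) = <v_i, a> is a linear equation in the a_j's. Collect the n equations into a matrix system V a = ℓ, where row i of V is v_i (expressed in the standard basis). Since V is invertible (lower-triangular with 1s on the diagonal, up to permutation), solve by back-substitution:
  V =
[[-1, 1, 0],
 [1, 0, 0],
 [1, 1, 1]]
  V a = (4, -3, 1)
Solving gives a = (-3, 1, 3).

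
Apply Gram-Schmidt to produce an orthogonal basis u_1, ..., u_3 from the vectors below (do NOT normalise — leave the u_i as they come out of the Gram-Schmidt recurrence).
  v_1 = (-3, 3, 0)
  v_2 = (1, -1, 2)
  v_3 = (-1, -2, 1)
Orthogonal basis:
  u_1 = (-3, 3, 0)
  u_2 = (0, 0, 2)
  u_3 = (-3/2, -3/2, 0)

Apply the Gram-Schmidt recurrence
  u_1 = v_1
  u_i = v_i − Σ_{j<i} ((v_i · u_j) / (u_j · u_j)) · u_j.

Step by step this gives:
  u_1 = (-3, 3, 0)
  u_2 = (0, 0, 2)
  u_3 = (-3/2, -3/2, 0)

Orthogonality check:
  u_2 · u_1 = 0 (should be 0)
  u_3 · u_1 = 0 (should be 0)
  u_3 · u_2 = 0 (should be 0)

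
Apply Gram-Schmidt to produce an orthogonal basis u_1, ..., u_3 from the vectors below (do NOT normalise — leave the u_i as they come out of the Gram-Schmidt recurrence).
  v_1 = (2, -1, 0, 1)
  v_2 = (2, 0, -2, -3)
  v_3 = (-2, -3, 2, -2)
Orthogonal basis:
  u_1 = (2, -1, 0, 1)
  u_2 = (5/3, 1/6, -2, -19/6)
  u_3 = (-86/101, -352/101, 184/101, -180/101)

Apply the Gram-Schmidt recurrence
  u_1 = v_1
  u_i = v_i − Σ_{j<i} ((v_i · u_j) / (u_j · u_j)) · u_j.

Step by step this gives:
  u_1 = (2, -1, 0, 1)
  u_2 = (5/3, 1/6, -2, -19/6)
  u_3 = (-86/101, -352/101, 184/101, -180/101)

Orthogonality check:
  u_2 · u_1 = 0 (should be 0)
  u_3 · u_1 = 0 (should be 0)
  u_3 · u_2 = 0 (should be 0)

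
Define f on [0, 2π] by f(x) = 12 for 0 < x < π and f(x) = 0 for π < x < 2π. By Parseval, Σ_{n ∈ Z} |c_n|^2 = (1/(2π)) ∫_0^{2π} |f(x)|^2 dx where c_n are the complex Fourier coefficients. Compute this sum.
Σ |c_n|^2 = 72

Parseval equates the L^2 energy of f (normalised by 1/(2π)) with the ℓ^2 sum of its Fourier coefficients: (1/(2π)) ∫_0^{2π} |f|^2 = Σ |c_n|^2.
Compute the left side: (1/(2π)) [∫_0^π 12^2 dx + ∫_π^{2π} 0^2 dx] = (1/(2π)) · (144π + 0π) = (144 + 0)/2 = 72.
So Σ_{n ∈ Z} |c_n|^2 = 72.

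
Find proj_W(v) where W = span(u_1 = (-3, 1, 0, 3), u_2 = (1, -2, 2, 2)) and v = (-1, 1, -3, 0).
proj_W(v) = (-179/123, 137/82, -175/123, -167/246)

Set up U = [u_1 | ... | u_2] ∈ R^(4×2). The projector onto W = col(U) is P = U (U^T U)^(-1) U^T.
Compute U^T U =
  [19, 1]
  [1, 13],
and U^T v = (4, -9).
Solve U^T U · c = U^T v for the coefficients: c = (61/246, -175/246). The projection is proj_W(v) = U c.
Check: (v - proj_W(v)) · u_1 = 0  (should be 0).
Check: (v - proj_W(v)) · u_2 = 0  (should be 0).
Result: proj_W(v) = (-179/123, 137/82, -175/123, -167/246).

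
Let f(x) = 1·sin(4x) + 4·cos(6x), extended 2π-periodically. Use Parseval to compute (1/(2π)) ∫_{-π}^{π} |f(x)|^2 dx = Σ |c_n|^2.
Σ |c_n|^2 = 17/2

Expand |f|^2 and use orthogonality of {sin(nx), cos(mx)} on [-π, π]:
  ∫_{-π}^{π} sin(nx)^2 dx = π, ∫ cos(mx)^2 dx = π, and cross terms integrate to 0.
So ∫_{-π}^{π} f(x)^2 dx = 1^2 · π + 4^2 · π = (1 + 16)π.
Divide by 2π: (1 + 16)/2 = 17/2.
By Parseval, this equals Σ |c_n|^2.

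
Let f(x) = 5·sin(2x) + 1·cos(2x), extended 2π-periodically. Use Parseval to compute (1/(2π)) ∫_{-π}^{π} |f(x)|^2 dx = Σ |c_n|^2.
Σ |c_n|^2 = 13

Expand |f|^2 and use orthogonality of {sin(nx), cos(mx)} on [-π, π]:
  ∫_{-π}^{π} sin(nx)^2 dx = π, ∫ cos(mx)^2 dx = π, and cross terms integrate to 0.
So ∫_{-π}^{π} f(x)^2 dx = 5^2 · π + 1^2 · π = (25 + 1)π.
Divide by 2π: (25 + 1)/2 = 13.
By Parseval, this equals Σ |c_n|^2.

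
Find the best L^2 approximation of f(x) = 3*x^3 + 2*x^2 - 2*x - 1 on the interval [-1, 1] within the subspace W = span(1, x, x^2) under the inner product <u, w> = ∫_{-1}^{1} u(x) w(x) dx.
g(x) = 2*x^2 - x/5 - 1

The best approximation g ∈ W is the orthogonal projection of f onto W. Writing g = a_0 + a_1 x + a_2 x^2, the coefficients solve the normal equations G · a = b where
  G_{ij} = <φ_i, φ_j> and b_i = <f, φ_i>, with φ_0 = 1, φ_1 = x, φ_2 = x^2.
G =
  [2, 0, 2/3]
  [0, 2/3, 0]
  [2/3, 0, 2/5],
b = (-2/3, -2/15, 2/15).
Solving gives a_0 = -1, a_1 = -1/5, a_2 = 2, so
  g(x) = 2*x^2 - x/5 - 1.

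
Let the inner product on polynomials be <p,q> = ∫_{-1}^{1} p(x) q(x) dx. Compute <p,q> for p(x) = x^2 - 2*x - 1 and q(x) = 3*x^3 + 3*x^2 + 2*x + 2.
<p,q> = -128/15

Expand the product: p(x)·q(x) = 3*x^5 - 3*x^4 - 7*x^3 - 5*x^2 - 6*x - 2.
∫_{-1}^{1} of each monomial x^k gives [2/(k+1) if k even, 0 if k odd]. Integrating term-by-term (or equivalently evaluating the antiderivative F(x) = x^6/2 - 3*x^5/5 - 7*x^4/4 - 5*x^3/3 - 3*x^2 - 2*x at the endpoints):
  F(1) − F(−1) = -511/60 − (1/60) = -128/15.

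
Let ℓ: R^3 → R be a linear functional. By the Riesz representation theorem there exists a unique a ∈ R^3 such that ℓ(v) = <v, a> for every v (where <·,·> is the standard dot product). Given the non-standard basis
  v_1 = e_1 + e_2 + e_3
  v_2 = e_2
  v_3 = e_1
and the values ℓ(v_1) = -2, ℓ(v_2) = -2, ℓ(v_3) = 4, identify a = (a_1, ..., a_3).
a = (4, -2, -4)

Write a = (a_1, ..., a_3) in the standard basis. For each basis vector v_i, ℓ(v_i) = <v_i, a> is a linear equation in the a_j's. Collect the n equations into a matrix system V a = ℓ, where row i of V is v_i (expressed in the standard basis). Since V is invertible (lower-triangular with 1s on the diagonal, up to permutation), solve by back-substitution:
  V =
[[1, 1, 1],
 [0, 1, 0],
 [1, 0, 0]]
  V a = (-2, -2, 4)
Solving gives a = (4, -2, -4).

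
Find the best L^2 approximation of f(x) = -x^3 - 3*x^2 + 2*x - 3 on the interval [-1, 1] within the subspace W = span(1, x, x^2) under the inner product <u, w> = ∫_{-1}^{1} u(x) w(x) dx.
g(x) = -3*x^2 + 7*x/5 - 3

The best approximation g ∈ W is the orthogonal projection of f onto W. Writing g = a_0 + a_1 x + a_2 x^2, the coefficients solve the normal equations G · a = b where
  G_{ij} = <φ_i, φ_j> and b_i = <f, φ_i>, with φ_0 = 1, φ_1 = x, φ_2 = x^2.
G =
  [2, 0, 2/3]
  [0, 2/3, 0]
  [2/3, 0, 2/5],
b = (-8, 14/15, -16/5).
Solving gives a_0 = -3, a_1 = 7/5, a_2 = -3, so
  g(x) = -3*x^2 + 7*x/5 - 3.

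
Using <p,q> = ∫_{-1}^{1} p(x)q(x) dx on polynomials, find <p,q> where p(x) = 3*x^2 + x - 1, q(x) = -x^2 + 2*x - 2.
<p,q> = 4/5

Expand the product: p(x)·q(x) = -3*x^4 + 5*x^3 - 3*x^2 - 4*x + 2.
∫_{-1}^{1} of each monomial x^k gives [2/(k+1) if k even, 0 if k odd]. Integrating term-by-term (or equivalently evaluating the antiderivative F(x) = -3*x^5/5 + 5*x^4/4 - x^3 - 2*x^2 + 2*x at the endpoints):
  F(1) − F(−1) = -7/20 − (-23/20) = 4/5.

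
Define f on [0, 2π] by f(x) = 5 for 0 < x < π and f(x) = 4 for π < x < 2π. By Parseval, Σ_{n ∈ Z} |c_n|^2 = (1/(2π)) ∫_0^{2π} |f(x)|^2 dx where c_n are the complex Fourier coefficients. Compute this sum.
Σ |c_n|^2 = 41/2

Parseval equates the L^2 energy of f (normalised by 1/(2π)) with the ℓ^2 sum of its Fourier coefficients: (1/(2π)) ∫_0^{2π} |f|^2 = Σ |c_n|^2.
Compute the left side: (1/(2π)) [∫_0^π 5^2 dx + ∫_π^{2π} 4^2 dx] = (1/(2π)) · (25π + 16π) = (25 + 16)/2 = 41/2.
So Σ_{n ∈ Z} |c_n|^2 = 41/2.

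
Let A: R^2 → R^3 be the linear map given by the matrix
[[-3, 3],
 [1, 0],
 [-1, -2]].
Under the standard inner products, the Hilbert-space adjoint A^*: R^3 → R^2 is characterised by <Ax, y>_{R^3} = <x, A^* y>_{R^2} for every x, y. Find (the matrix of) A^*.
A^* = A^T =
[[-3, 1, -1],
 [3, 0, -2]]

For real matrices with standard dot products, the defining identity <Ax, y> = <x, A^* y> gives (Ax)^T y = x^T (A^*) y, i.e. x^T A^T y = x^T (A^*) y. Since this holds for all x, y, we must have A^* = A^T. Therefore
A^* =
[[-3, 1, -1],
 [3, 0, -2]].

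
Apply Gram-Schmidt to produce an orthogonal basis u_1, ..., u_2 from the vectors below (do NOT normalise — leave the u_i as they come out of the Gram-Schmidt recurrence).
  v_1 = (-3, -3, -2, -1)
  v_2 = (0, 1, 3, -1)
Orthogonal basis:
  u_1 = (-3, -3, -2, -1)
  u_2 = (-24/23, -1/23, 53/23, -31/23)

Apply the Gram-Schmidt recurrence
  u_1 = v_1
  u_i = v_i − Σ_{j<i} ((v_i · u_j) / (u_j · u_j)) · u_j.

Step by step this gives:
  u_1 = (-3, -3, -2, -1)
  u_2 = (-24/23, -1/23, 53/23, -31/23)

Orthogonality check:
  u_2 · u_1 = 0 (should be 0)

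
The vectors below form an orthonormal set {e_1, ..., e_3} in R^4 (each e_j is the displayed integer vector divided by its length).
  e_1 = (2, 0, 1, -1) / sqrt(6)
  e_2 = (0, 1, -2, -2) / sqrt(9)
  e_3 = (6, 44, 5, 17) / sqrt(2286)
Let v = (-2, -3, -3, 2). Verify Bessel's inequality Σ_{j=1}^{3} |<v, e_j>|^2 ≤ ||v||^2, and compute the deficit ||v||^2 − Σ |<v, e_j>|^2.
Σ |<v, e_j>|^2 = 7790/381; ||v||^2 = 26; deficit = 2116/381

Write each e_j = u_j / sqrt(<u_j, u_j>) where u_j is the displayed integer vector. Then <v, e_j> = <v, u_j> / sqrt(<u_j, u_j>), so |<v, e_j>|^2 = <v, u_j>^2 / <u_j, u_j>.
Coefficients: <v, e_1> = -9/sqrt(6), <v, e_2> = -1/sqrt(9), <v, e_3> = -125/sqrt(2286).
Square and sum: Σ |<v, e_j>|^2 = 7790/381.
Compute ||v||^2 = v·v = 26.
Deficit = 26 − 7790/381 = 2116/381 ≥ 0, confirming Bessel's inequality. (The deficit equals ||v − Σ <v,e_j> e_j||^2, the squared distance from v to span{e_j}.)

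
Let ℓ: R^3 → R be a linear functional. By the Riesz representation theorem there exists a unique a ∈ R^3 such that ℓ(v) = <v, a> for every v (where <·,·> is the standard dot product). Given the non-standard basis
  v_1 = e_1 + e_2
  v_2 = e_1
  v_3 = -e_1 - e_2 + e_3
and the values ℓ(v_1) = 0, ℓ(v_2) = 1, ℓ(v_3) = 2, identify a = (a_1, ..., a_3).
a = (1, -1, 2)

Write a = (a_1, ..., a_3) in the standard basis. For each basis vector v_i, ℓ(v_i) = <v_i, a> is a linear equation in the a_j's. Collect the n equations into a matrix system V a = ℓ, where row i of V is v_i (expressed in the standard basis). Since V is invertible (lower-triangular with 1s on the diagonal, up to permutation), solve by back-substitution:
  V =
[[1, 1, 0],
 [1, 0, 0],
 [-1, -1, 1]]
  V a = (0, 1, 2)
Solving gives a = (1, -1, 2).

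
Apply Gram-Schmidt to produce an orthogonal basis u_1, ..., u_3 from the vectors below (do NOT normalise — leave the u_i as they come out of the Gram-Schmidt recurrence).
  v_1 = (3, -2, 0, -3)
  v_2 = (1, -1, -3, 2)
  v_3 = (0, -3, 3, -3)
Orthogonal basis:
  u_1 = (3, -2, 0, -3)
  u_2 = (25/22, -12/11, -3, 41/22)
  u_3 = (-390/329, -810/329, 240/329, 150/329)

Apply the Gram-Schmidt recurrence
  u_1 = v_1
  u_i = v_i − Σ_{j<i} ((v_i · u_j) / (u_j · u_j)) · u_j.

Step by step this gives:
  u_1 = (3, -2, 0, -3)
  u_2 = (25/22, -12/11, -3, 41/22)
  u_3 = (-390/329, -810/329, 240/329, 150/329)

Orthogonality check:
  u_2 · u_1 = 0 (should be 0)
  u_3 · u_1 = 0 (should be 0)
  u_3 · u_2 = 0 (should be 0)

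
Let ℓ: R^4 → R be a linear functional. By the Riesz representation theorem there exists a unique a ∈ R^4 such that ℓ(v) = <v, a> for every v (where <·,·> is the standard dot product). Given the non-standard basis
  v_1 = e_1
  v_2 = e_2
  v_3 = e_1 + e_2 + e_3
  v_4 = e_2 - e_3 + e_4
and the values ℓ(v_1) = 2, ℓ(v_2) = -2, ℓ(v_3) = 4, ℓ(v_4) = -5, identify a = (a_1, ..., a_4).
a = (2, -2, 4, 1)

Write a = (a_1, ..., a_4) in the standard basis. For each basis vector v_i, ℓ(v_i) = <v_i, a> is a linear equation in the a_j's. Collect the n equations into a matrix system V a = ℓ, where row i of V is v_i (expressed in the standard basis). Since V is invertible (lower-triangular with 1s on the diagonal, up to permutation), solve by back-substitution:
  V =
[[1, 0, 0, 0],
 [0, 1, 0, 0],
 [1, 1, 1, 0],
 [0, 1, -1, 1]]
  V a = (2, -2, 4, -5)
Solving gives a = (2, -2, 4, 1).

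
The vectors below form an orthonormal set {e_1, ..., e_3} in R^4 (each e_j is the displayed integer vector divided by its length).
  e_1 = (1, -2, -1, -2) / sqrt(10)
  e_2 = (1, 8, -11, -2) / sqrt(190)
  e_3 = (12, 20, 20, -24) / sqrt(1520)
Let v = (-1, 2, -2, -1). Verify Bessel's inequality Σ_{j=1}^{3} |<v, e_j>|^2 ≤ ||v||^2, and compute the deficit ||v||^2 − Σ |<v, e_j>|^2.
Σ |<v, e_j>|^2 = 41/5; ||v||^2 = 10; deficit = 9/5

Write each e_j = u_j / sqrt(<u_j, u_j>) where u_j is the displayed integer vector. Then <v, e_j> = <v, u_j> / sqrt(<u_j, u_j>), so |<v, e_j>|^2 = <v, u_j>^2 / <u_j, u_j>.
Coefficients: <v, e_1> = -1/sqrt(10), <v, e_2> = 39/sqrt(190), <v, e_3> = 12/sqrt(1520).
Square and sum: Σ |<v, e_j>|^2 = 41/5.
Compute ||v||^2 = v·v = 10.
Deficit = 10 − 41/5 = 9/5 ≥ 0, confirming Bessel's inequality. (The deficit equals ||v − Σ <v,e_j> e_j||^2, the squared distance from v to span{e_j}.)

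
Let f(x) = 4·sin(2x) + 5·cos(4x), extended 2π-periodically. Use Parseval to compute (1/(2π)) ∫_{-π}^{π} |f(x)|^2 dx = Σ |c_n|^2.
Σ |c_n|^2 = 41/2

Expand |f|^2 and use orthogonality of {sin(nx), cos(mx)} on [-π, π]:
  ∫_{-π}^{π} sin(nx)^2 dx = π, ∫ cos(mx)^2 dx = π, and cross terms integrate to 0.
So ∫_{-π}^{π} f(x)^2 dx = 4^2 · π + 5^2 · π = (16 + 25)π.
Divide by 2π: (16 + 25)/2 = 41/2.
By Parseval, this equals Σ |c_n|^2.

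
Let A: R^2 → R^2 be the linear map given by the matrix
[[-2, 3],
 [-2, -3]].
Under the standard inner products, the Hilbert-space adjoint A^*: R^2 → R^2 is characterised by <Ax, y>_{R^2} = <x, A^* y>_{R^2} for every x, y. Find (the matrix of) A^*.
A^* = A^T =
[[-2, -2],
 [3, -3]]

For real matrices with standard dot products, the defining identity <Ax, y> = <x, A^* y> gives (Ax)^T y = x^T (A^*) y, i.e. x^T A^T y = x^T (A^*) y. Since this holds for all x, y, we must have A^* = A^T. Therefore
A^* =
[[-2, -2],
 [3, -3]].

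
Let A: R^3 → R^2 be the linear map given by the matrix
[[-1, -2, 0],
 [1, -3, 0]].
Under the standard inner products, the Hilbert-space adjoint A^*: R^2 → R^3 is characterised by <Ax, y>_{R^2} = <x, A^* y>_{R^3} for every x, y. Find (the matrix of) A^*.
A^* = A^T =
[[-1, 1],
 [-2, -3],
 [0, 0]]

For real matrices with standard dot products, the defining identity <Ax, y> = <x, A^* y> gives (Ax)^T y = x^T (A^*) y, i.e. x^T A^T y = x^T (A^*) y. Since this holds for all x, y, we must have A^* = A^T. Therefore
A^* =
[[-1, 1],
 [-2, -3],
 [0, 0]].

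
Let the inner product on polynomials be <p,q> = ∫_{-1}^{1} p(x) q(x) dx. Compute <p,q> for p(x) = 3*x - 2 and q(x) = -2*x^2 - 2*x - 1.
<p,q> = 8/3

Expand the product: p(x)·q(x) = -6*x^3 - 2*x^2 + x + 2.
∫_{-1}^{1} of each monomial x^k gives [2/(k+1) if k even, 0 if k odd]. Integrating term-by-term (or equivalently evaluating the antiderivative F(x) = -3*x^4/2 - 2*x^3/3 + x^2/2 + 2*x at the endpoints):
  F(1) − F(−1) = 1/3 − (-7/3) = 8/3.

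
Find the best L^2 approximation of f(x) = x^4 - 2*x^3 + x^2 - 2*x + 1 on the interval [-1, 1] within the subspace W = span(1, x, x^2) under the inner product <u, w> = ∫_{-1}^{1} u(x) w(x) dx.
g(x) = 13*x^2/7 - 16*x/5 + 32/35

The best approximation g ∈ W is the orthogonal projection of f onto W. Writing g = a_0 + a_1 x + a_2 x^2, the coefficients solve the normal equations G · a = b where
  G_{ij} = <φ_i, φ_j> and b_i = <f, φ_i>, with φ_0 = 1, φ_1 = x, φ_2 = x^2.
G =
  [2, 0, 2/3]
  [0, 2/3, 0]
  [2/3, 0, 2/5],
b = (46/15, -32/15, 142/105).
Solving gives a_0 = 32/35, a_1 = -16/5, a_2 = 13/7, so
  g(x) = 13*x^2/7 - 16*x/5 + 32/35.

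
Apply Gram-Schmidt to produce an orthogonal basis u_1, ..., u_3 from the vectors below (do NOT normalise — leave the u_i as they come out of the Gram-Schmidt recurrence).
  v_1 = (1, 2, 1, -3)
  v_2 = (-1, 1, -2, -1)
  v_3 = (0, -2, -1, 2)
Orthogonal basis:
  u_1 = (1, 2, 1, -3)
  u_2 = (-17/15, 11/15, -32/15, -3/5)
  u_3 = (65/101, -48/101, -44/101, -25/101)

Apply the Gram-Schmidt recurrence
  u_1 = v_1
  u_i = v_i − Σ_{j<i} ((v_i · u_j) / (u_j · u_j)) · u_j.

Step by step this gives:
  u_1 = (1, 2, 1, -3)
  u_2 = (-17/15, 11/15, -32/15, -3/5)
  u_3 = (65/101, -48/101, -44/101, -25/101)

Orthogonality check:
  u_2 · u_1 = 0 (should be 0)
  u_3 · u_1 = 0 (should be 0)
  u_3 · u_2 = 0 (should be 0)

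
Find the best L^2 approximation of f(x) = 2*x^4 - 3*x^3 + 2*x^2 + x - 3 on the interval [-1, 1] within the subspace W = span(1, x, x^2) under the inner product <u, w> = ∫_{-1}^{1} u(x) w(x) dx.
g(x) = 26*x^2/7 - 4*x/5 - 111/35

The best approximation g ∈ W is the orthogonal projection of f onto W. Writing g = a_0 + a_1 x + a_2 x^2, the coefficients solve the normal equations G · a = b where
  G_{ij} = <φ_i, φ_j> and b_i = <f, φ_i>, with φ_0 = 1, φ_1 = x, φ_2 = x^2.
G =
  [2, 0, 2/3]
  [0, 2/3, 0]
  [2/3, 0, 2/5],
b = (-58/15, -8/15, -22/35).
Solving gives a_0 = -111/35, a_1 = -4/5, a_2 = 26/7, so
  g(x) = 26*x^2/7 - 4*x/5 - 111/35.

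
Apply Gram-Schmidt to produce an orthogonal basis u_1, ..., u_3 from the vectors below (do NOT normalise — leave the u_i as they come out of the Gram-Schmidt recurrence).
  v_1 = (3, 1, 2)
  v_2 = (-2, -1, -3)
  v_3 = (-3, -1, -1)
Orthogonal basis:
  u_1 = (3, 1, 2)
  u_2 = (11/14, -1/14, -8/7)
  u_3 = (1/27, -5/27, 1/27)

Apply the Gram-Schmidt recurrence
  u_1 = v_1
  u_i = v_i − Σ_{j<i} ((v_i · u_j) / (u_j · u_j)) · u_j.

Step by step this gives:
  u_1 = (3, 1, 2)
  u_2 = (11/14, -1/14, -8/7)
  u_3 = (1/27, -5/27, 1/27)

Orthogonality check:
  u_2 · u_1 = 0 (should be 0)
  u_3 · u_1 = 0 (should be 0)
  u_3 · u_2 = 0 (should be 0)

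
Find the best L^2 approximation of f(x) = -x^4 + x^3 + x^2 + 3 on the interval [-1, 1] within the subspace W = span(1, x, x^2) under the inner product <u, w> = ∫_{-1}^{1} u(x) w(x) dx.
g(x) = x^2/7 + 3*x/5 + 108/35

The best approximation g ∈ W is the orthogonal projection of f onto W. Writing g = a_0 + a_1 x + a_2 x^2, the coefficients solve the normal equations G · a = b where
  G_{ij} = <φ_i, φ_j> and b_i = <f, φ_i>, with φ_0 = 1, φ_1 = x, φ_2 = x^2.
G =
  [2, 0, 2/3]
  [0, 2/3, 0]
  [2/3, 0, 2/5],
b = (94/15, 2/5, 74/35).
Solving gives a_0 = 108/35, a_1 = 3/5, a_2 = 1/7, so
  g(x) = x^2/7 + 3*x/5 + 108/35.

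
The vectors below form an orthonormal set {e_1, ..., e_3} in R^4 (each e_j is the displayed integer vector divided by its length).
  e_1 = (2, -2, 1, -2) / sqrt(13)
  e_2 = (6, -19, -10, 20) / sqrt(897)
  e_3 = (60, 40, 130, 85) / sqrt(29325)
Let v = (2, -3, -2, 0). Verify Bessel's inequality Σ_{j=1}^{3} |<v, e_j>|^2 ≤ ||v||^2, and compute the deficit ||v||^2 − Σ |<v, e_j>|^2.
Σ |<v, e_j>|^2 = 273/17; ||v||^2 = 17; deficit = 16/17

Write each e_j = u_j / sqrt(<u_j, u_j>) where u_j is the displayed integer vector. Then <v, e_j> = <v, u_j> / sqrt(<u_j, u_j>), so |<v, e_j>|^2 = <v, u_j>^2 / <u_j, u_j>.
Coefficients: <v, e_1> = 8/sqrt(13), <v, e_2> = 89/sqrt(897), <v, e_3> = -260/sqrt(29325).
Square and sum: Σ |<v, e_j>|^2 = 273/17.
Compute ||v||^2 = v·v = 17.
Deficit = 17 − 273/17 = 16/17 ≥ 0, confirming Bessel's inequality. (The deficit equals ||v − Σ <v,e_j> e_j||^2, the squared distance from v to span{e_j}.)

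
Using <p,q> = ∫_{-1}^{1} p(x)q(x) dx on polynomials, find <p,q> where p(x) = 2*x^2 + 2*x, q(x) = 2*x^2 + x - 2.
<p,q> = 4/15

Expand the product: p(x)·q(x) = 4*x^4 + 6*x^3 - 2*x^2 - 4*x.
∫_{-1}^{1} of each monomial x^k gives [2/(k+1) if k even, 0 if k odd]. Integrating term-by-term (or equivalently evaluating the antiderivative F(x) = 4*x^5/5 + 3*x^4/2 - 2*x^3/3 - 2*x^2 at the endpoints):
  F(1) − F(−1) = -11/30 − (-19/30) = 4/15.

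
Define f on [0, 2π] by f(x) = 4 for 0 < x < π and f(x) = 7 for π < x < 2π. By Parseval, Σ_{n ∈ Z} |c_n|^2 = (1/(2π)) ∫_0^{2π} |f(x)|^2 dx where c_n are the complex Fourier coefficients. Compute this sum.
Σ |c_n|^2 = 65/2

Parseval equates the L^2 energy of f (normalised by 1/(2π)) with the ℓ^2 sum of its Fourier coefficients: (1/(2π)) ∫_0^{2π} |f|^2 = Σ |c_n|^2.
Compute the left side: (1/(2π)) [∫_0^π 4^2 dx + ∫_π^{2π} 7^2 dx] = (1/(2π)) · (16π + 49π) = (16 + 49)/2 = 65/2.
So Σ_{n ∈ Z} |c_n|^2 = 65/2.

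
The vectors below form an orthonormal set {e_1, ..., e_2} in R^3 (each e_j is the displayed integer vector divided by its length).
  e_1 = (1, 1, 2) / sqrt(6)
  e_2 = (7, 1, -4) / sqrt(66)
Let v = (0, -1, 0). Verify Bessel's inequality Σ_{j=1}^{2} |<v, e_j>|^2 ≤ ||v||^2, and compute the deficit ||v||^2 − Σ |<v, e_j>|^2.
Σ |<v, e_j>|^2 = 2/11; ||v||^2 = 1; deficit = 9/11

Write each e_j = u_j / sqrt(<u_j, u_j>) where u_j is the displayed integer vector. Then <v, e_j> = <v, u_j> / sqrt(<u_j, u_j>), so |<v, e_j>|^2 = <v, u_j>^2 / <u_j, u_j>.
Coefficients: <v, e_1> = -1/sqrt(6), <v, e_2> = -1/sqrt(66).
Square and sum: Σ |<v, e_j>|^2 = 2/11.
Compute ||v||^2 = v·v = 1.
Deficit = 1 − 2/11 = 9/11 ≥ 0, confirming Bessel's inequality. (The deficit equals ||v − Σ <v,e_j> e_j||^2, the squared distance from v to span{e_j}.)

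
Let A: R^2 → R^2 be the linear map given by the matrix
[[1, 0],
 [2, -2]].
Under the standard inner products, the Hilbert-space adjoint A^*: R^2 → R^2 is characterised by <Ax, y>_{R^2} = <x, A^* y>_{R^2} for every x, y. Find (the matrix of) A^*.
A^* = A^T =
[[1, 2],
 [0, -2]]

For real matrices with standard dot products, the defining identity <Ax, y> = <x, A^* y> gives (Ax)^T y = x^T (A^*) y, i.e. x^T A^T y = x^T (A^*) y. Since this holds for all x, y, we must have A^* = A^T. Therefore
A^* =
[[1, 2],
 [0, -2]].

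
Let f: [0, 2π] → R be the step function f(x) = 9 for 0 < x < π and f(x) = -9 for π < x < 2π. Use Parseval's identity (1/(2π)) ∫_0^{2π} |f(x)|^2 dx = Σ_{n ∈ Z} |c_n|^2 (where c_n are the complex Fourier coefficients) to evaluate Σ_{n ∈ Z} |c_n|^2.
Σ |c_n|^2 = 81

Parseval equates the L^2 energy of f (normalised by 1/(2π)) with the ℓ^2 sum of its Fourier coefficients: (1/(2π)) ∫_0^{2π} |f|^2 = Σ |c_n|^2.
Compute the left side: (1/(2π)) [∫_0^π 9^2 dx + ∫_π^{2π} (-9)^2 dx] = (1/(2π)) · (81π + 81π) = (81 + 81)/2 = 81.
So Σ_{n ∈ Z} |c_n|^2 = 81.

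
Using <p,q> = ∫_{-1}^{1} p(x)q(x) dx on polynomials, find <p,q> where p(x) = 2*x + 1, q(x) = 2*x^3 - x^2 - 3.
<p,q> = -76/15

Expand the product: p(x)·q(x) = 4*x^4 - x^2 - 6*x - 3.
∫_{-1}^{1} of each monomial x^k gives [2/(k+1) if k even, 0 if k odd]. Integrating term-by-term (or equivalently evaluating the antiderivative F(x) = 4*x^5/5 - x^3/3 - 3*x^2 - 3*x at the endpoints):
  F(1) − F(−1) = -83/15 − (-7/15) = -76/15.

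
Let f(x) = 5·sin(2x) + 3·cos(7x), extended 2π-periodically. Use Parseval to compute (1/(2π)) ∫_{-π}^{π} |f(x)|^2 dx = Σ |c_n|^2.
Σ |c_n|^2 = 17

Expand |f|^2 and use orthogonality of {sin(nx), cos(mx)} on [-π, π]:
  ∫_{-π}^{π} sin(nx)^2 dx = π, ∫ cos(mx)^2 dx = π, and cross terms integrate to 0.
So ∫_{-π}^{π} f(x)^2 dx = 5^2 · π + 3^2 · π = (25 + 9)π.
Divide by 2π: (25 + 9)/2 = 17.
By Parseval, this equals Σ |c_n|^2.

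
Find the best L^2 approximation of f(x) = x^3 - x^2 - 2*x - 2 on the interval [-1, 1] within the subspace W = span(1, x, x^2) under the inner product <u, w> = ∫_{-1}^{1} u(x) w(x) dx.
g(x) = -x^2 - 7*x/5 - 2

The best approximation g ∈ W is the orthogonal projection of f onto W. Writing g = a_0 + a_1 x + a_2 x^2, the coefficients solve the normal equations G · a = b where
  G_{ij} = <φ_i, φ_j> and b_i = <f, φ_i>, with φ_0 = 1, φ_1 = x, φ_2 = x^2.
G =
  [2, 0, 2/3]
  [0, 2/3, 0]
  [2/3, 0, 2/5],
b = (-14/3, -14/15, -26/15).
Solving gives a_0 = -2, a_1 = -7/5, a_2 = -1, so
  g(x) = -x^2 - 7*x/5 - 2.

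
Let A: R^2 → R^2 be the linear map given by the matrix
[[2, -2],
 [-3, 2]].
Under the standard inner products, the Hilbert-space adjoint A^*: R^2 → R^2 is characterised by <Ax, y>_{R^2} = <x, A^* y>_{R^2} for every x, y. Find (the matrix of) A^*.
A^* = A^T =
[[2, -3],
 [-2, 2]]

For real matrices with standard dot products, the defining identity <Ax, y> = <x, A^* y> gives (Ax)^T y = x^T (A^*) y, i.e. x^T A^T y = x^T (A^*) y. Since this holds for all x, y, we must have A^* = A^T. Therefore
A^* =
[[2, -3],
 [-2, 2]].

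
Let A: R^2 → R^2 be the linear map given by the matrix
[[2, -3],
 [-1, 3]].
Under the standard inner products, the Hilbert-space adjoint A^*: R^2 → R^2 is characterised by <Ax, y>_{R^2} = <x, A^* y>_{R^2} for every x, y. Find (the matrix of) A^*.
A^* = A^T =
[[2, -1],
 [-3, 3]]

For real matrices with standard dot products, the defining identity <Ax, y> = <x, A^* y> gives (Ax)^T y = x^T (A^*) y, i.e. x^T A^T y = x^T (A^*) y. Since this holds for all x, y, we must have A^* = A^T. Therefore
A^* =
[[2, -1],
 [-3, 3]].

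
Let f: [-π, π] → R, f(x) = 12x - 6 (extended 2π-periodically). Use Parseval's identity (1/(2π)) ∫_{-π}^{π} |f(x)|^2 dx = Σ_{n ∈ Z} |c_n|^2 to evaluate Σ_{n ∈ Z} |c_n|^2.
Σ |c_n|^2 = 48π^2 + 36

Expand and integrate term by term over [-π, π]:
  ∫ (12x)^2 dx = 144·(2π^3/3); ∫ 2·12·(-6)·x dx = 0 (odd integrand); ∫ (-6)^2 dx = 36·2π.
So (1/(2π)) ∫_{-π}^{π} (12x - 6)^2 dx = 144π^2/3 + 36 = 48π^2 + 36.
Parseval ⇒ Σ |c_n|^2 = 48π^2 + 36.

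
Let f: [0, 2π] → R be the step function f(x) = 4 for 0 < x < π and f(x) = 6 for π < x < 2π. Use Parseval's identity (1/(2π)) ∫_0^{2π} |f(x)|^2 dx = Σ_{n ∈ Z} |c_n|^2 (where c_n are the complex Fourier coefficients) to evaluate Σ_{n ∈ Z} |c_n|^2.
Σ |c_n|^2 = 26

Parseval equates the L^2 energy of f (normalised by 1/(2π)) with the ℓ^2 sum of its Fourier coefficients: (1/(2π)) ∫_0^{2π} |f|^2 = Σ |c_n|^2.
Compute the left side: (1/(2π)) [∫_0^π 4^2 dx + ∫_π^{2π} 6^2 dx] = (1/(2π)) · (16π + 36π) = (16 + 36)/2 = 26.
So Σ_{n ∈ Z} |c_n|^2 = 26.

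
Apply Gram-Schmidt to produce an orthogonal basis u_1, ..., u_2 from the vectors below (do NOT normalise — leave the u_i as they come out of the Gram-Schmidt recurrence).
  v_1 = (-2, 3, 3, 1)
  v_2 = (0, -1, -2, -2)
Orthogonal basis:
  u_1 = (-2, 3, 3, 1)
  u_2 = (-22/23, 10/23, -13/23, -35/23)

Apply the Gram-Schmidt recurrence
  u_1 = v_1
  u_i = v_i − Σ_{j<i} ((v_i · u_j) / (u_j · u_j)) · u_j.

Step by step this gives:
  u_1 = (-2, 3, 3, 1)
  u_2 = (-22/23, 10/23, -13/23, -35/23)

Orthogonality check:
  u_2 · u_1 = 0 (should be 0)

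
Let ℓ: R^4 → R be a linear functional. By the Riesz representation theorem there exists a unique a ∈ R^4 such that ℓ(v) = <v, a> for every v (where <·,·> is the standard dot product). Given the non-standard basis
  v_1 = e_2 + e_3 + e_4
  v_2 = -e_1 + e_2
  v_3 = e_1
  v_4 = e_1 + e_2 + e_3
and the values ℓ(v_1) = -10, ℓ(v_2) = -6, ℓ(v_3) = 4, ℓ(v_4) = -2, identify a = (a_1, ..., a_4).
a = (4, -2, -4, -4)

Write a = (a_1, ..., a_4) in the standard basis. For each basis vector v_i, ℓ(v_i) = <v_i, a> is a linear equation in the a_j's. Collect the n equations into a matrix system V a = ℓ, where row i of V is v_i (expressed in the standard basis). Since V is invertible (lower-triangular with 1s on the diagonal, up to permutation), solve by back-substitution:
  V =
[[0, 1, 1, 1],
 [-1, 1, 0, 0],
 [1, 0, 0, 0],
 [1, 1, 1, 0]]
  V a = (-10, -6, 4, -2)
Solving gives a = (4, -2, -4, -4).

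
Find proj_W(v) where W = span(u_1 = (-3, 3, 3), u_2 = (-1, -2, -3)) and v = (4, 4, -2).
proj_W(v) = (3, 0, 1)

Set up U = [u_1 | ... | u_2] ∈ R^(3×2). The projector onto W = col(U) is P = U (U^T U)^(-1) U^T.
Compute U^T U =
  [27, -12]
  [-12, 14],
and U^T v = (-6, -6).
Solve U^T U · c = U^T v for the coefficients: c = (-2/3, -1). The projection is proj_W(v) = U c.
Check: (v - proj_W(v)) · u_1 = 0  (should be 0).
Check: (v - proj_W(v)) · u_2 = 0  (should be 0).
Result: proj_W(v) = (3, 0, 1).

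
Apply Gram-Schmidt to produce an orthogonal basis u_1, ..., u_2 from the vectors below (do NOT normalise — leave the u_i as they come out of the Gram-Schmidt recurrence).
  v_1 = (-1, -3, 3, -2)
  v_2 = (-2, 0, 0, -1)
Orthogonal basis:
  u_1 = (-1, -3, 3, -2)
  u_2 = (-42/23, 12/23, -12/23, -15/23)

Apply the Gram-Schmidt recurrence
  u_1 = v_1
  u_i = v_i − Σ_{j<i} ((v_i · u_j) / (u_j · u_j)) · u_j.

Step by step this gives:
  u_1 = (-1, -3, 3, -2)
  u_2 = (-42/23, 12/23, -12/23, -15/23)

Orthogonality check:
  u_2 · u_1 = 0 (should be 0)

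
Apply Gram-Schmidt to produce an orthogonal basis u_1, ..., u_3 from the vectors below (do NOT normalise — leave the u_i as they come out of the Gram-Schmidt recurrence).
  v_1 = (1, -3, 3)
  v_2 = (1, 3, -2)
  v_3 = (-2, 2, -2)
Orthogonal basis:
  u_1 = (1, -3, 3)
  u_2 = (33/19, 15/19, 4/19)
  u_3 = (-6/35, 2/7, 12/35)

Apply the Gram-Schmidt recurrence
  u_1 = v_1
  u_i = v_i − Σ_{j<i} ((v_i · u_j) / (u_j · u_j)) · u_j.

Step by step this gives:
  u_1 = (1, -3, 3)
  u_2 = (33/19, 15/19, 4/19)
  u_3 = (-6/35, 2/7, 12/35)

Orthogonality check:
  u_2 · u_1 = 0 (should be 0)
  u_3 · u_1 = 0 (should be 0)
  u_3 · u_2 = 0 (should be 0)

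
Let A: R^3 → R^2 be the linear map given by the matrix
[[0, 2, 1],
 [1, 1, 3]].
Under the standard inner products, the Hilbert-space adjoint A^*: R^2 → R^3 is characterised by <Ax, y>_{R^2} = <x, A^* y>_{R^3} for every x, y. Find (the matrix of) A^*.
A^* = A^T =
[[0, 1],
 [2, 1],
 [1, 3]]

For real matrices with standard dot products, the defining identity <Ax, y> = <x, A^* y> gives (Ax)^T y = x^T (A^*) y, i.e. x^T A^T y = x^T (A^*) y. Since this holds for all x, y, we must have A^* = A^T. Therefore
A^* =
[[0, 1],
 [2, 1],
 [1, 3]].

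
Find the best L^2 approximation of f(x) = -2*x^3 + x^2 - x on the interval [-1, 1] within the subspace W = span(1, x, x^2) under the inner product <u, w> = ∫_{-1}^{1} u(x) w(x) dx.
g(x) = x^2 - 11*x/5

The best approximation g ∈ W is the orthogonal projection of f onto W. Writing g = a_0 + a_1 x + a_2 x^2, the coefficients solve the normal equations G · a = b where
  G_{ij} = <φ_i, φ_j> and b_i = <f, φ_i>, with φ_0 = 1, φ_1 = x, φ_2 = x^2.
G =
  [2, 0, 2/3]
  [0, 2/3, 0]
  [2/3, 0, 2/5],
b = (2/3, -22/15, 2/5).
Solving gives a_0 = 0, a_1 = -11/5, a_2 = 1, so
  g(x) = x^2 - 11*x/5.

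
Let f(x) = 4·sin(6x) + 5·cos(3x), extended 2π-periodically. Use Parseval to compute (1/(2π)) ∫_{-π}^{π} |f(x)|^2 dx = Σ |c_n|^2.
Σ |c_n|^2 = 41/2

Expand |f|^2 and use orthogonality of {sin(nx), cos(mx)} on [-π, π]:
  ∫_{-π}^{π} sin(nx)^2 dx = π, ∫ cos(mx)^2 dx = π, and cross terms integrate to 0.
So ∫_{-π}^{π} f(x)^2 dx = 4^2 · π + 5^2 · π = (16 + 25)π.
Divide by 2π: (16 + 25)/2 = 41/2.
By Parseval, this equals Σ |c_n|^2.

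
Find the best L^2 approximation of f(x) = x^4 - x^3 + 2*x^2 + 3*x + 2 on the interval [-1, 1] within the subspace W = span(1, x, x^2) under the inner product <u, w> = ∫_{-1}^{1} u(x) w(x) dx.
g(x) = 20*x^2/7 + 12*x/5 + 67/35

The best approximation g ∈ W is the orthogonal projection of f onto W. Writing g = a_0 + a_1 x + a_2 x^2, the coefficients solve the normal equations G · a = b where
  G_{ij} = <φ_i, φ_j> and b_i = <f, φ_i>, with φ_0 = 1, φ_1 = x, φ_2 = x^2.
G =
  [2, 0, 2/3]
  [0, 2/3, 0]
  [2/3, 0, 2/5],
b = (86/15, 8/5, 254/105).
Solving gives a_0 = 67/35, a_1 = 12/5, a_2 = 20/7, so
  g(x) = 20*x^2/7 + 12*x/5 + 67/35.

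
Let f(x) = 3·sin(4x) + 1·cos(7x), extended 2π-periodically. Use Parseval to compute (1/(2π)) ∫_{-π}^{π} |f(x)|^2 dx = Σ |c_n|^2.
Σ |c_n|^2 = 5

Expand |f|^2 and use orthogonality of {sin(nx), cos(mx)} on [-π, π]:
  ∫_{-π}^{π} sin(nx)^2 dx = π, ∫ cos(mx)^2 dx = π, and cross terms integrate to 0.
So ∫_{-π}^{π} f(x)^2 dx = 3^2 · π + 1^2 · π = (9 + 1)π.
Divide by 2π: (9 + 1)/2 = 5.
By Parseval, this equals Σ |c_n|^2.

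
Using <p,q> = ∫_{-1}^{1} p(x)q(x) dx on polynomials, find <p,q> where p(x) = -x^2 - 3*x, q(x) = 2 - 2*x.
<p,q> = 8/3

Expand the product: p(x)·q(x) = 2*x^3 + 4*x^2 - 6*x.
∫_{-1}^{1} of each monomial x^k gives [2/(k+1) if k even, 0 if k odd]. Integrating term-by-term (or equivalently evaluating the antiderivative F(x) = x^4/2 + 4*x^3/3 - 3*x^2 at the endpoints):
  F(1) − F(−1) = -7/6 − (-23/6) = 8/3.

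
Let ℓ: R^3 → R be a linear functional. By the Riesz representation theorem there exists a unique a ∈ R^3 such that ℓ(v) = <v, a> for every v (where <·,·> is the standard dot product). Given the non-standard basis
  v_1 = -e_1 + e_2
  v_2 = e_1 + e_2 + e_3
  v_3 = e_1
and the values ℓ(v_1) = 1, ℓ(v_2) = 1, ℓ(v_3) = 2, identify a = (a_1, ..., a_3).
a = (2, 3, -4)

Write a = (a_1, ..., a_3) in the standard basis. For each basis vector v_i, ℓ(v_i) = <v_i, a> is a linear equation in the a_j's. Collect the n equations into a matrix system V a = ℓ, where row i of V is v_i (expressed in the standard basis). Since V is invertible (lower-triangular with 1s on the diagonal, up to permutation), solve by back-substitution:
  V =
[[-1, 1, 0],
 [1, 1, 1],
 [1, 0, 0]]
  V a = (1, 1, 2)
Solving gives a = (2, 3, -4).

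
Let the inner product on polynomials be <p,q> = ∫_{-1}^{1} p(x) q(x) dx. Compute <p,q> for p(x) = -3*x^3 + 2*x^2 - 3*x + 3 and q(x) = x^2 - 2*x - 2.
<p,q> = -82/15

Expand the product: p(x)·q(x) = -3*x^5 + 8*x^4 - x^3 + 5*x^2 - 6.
∫_{-1}^{1} of each monomial x^k gives [2/(k+1) if k even, 0 if k odd]. Integrating term-by-term (or equivalently evaluating the antiderivative F(x) = -x^6/2 + 8*x^5/5 - x^4/4 + 5*x^3/3 - 6*x at the endpoints):
  F(1) − F(−1) = -209/60 − (119/60) = -82/15.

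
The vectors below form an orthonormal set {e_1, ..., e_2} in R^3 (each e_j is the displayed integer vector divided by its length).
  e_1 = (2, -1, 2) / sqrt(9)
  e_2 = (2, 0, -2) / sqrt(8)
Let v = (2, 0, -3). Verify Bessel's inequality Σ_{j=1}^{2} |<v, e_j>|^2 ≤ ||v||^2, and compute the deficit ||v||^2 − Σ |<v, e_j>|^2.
Σ |<v, e_j>|^2 = 233/18; ||v||^2 = 13; deficit = 1/18

Write each e_j = u_j / sqrt(<u_j, u_j>) where u_j is the displayed integer vector. Then <v, e_j> = <v, u_j> / sqrt(<u_j, u_j>), so |<v, e_j>|^2 = <v, u_j>^2 / <u_j, u_j>.
Coefficients: <v, e_1> = -2/sqrt(9), <v, e_2> = 10/sqrt(8).
Square and sum: Σ |<v, e_j>|^2 = 233/18.
Compute ||v||^2 = v·v = 13.
Deficit = 13 − 233/18 = 1/18 ≥ 0, confirming Bessel's inequality. (The deficit equals ||v − Σ <v,e_j> e_j||^2, the squared distance from v to span{e_j}.)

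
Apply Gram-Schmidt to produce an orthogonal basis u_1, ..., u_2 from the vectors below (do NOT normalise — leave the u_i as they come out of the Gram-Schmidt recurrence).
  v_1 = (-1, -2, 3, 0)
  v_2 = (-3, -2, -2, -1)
Orthogonal basis:
  u_1 = (-1, -2, 3, 0)
  u_2 = (-41/14, -13/7, -31/14, -1)

Apply the Gram-Schmidt recurrence
  u_1 = v_1
  u_i = v_i − Σ_{j<i} ((v_i · u_j) / (u_j · u_j)) · u_j.

Step by step this gives:
  u_1 = (-1, -2, 3, 0)
  u_2 = (-41/14, -13/7, -31/14, -1)

Orthogonality check:
  u_2 · u_1 = 0 (should be 0)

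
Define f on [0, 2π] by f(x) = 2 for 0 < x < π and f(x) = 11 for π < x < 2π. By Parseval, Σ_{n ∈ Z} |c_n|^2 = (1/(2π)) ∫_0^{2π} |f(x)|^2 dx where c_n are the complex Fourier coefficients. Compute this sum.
Σ |c_n|^2 = 125/2

Parseval equates the L^2 energy of f (normalised by 1/(2π)) with the ℓ^2 sum of its Fourier coefficients: (1/(2π)) ∫_0^{2π} |f|^2 = Σ |c_n|^2.
Compute the left side: (1/(2π)) [∫_0^π 2^2 dx + ∫_π^{2π} 11^2 dx] = (1/(2π)) · (4π + 121π) = (4 + 121)/2 = 125/2.
So Σ_{n ∈ Z} |c_n|^2 = 125/2.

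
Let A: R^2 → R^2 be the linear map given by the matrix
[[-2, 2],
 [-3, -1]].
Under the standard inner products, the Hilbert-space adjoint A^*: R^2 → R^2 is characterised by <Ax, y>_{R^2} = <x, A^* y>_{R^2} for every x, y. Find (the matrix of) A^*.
A^* = A^T =
[[-2, -3],
 [2, -1]]

For real matrices with standard dot products, the defining identity <Ax, y> = <x, A^* y> gives (Ax)^T y = x^T (A^*) y, i.e. x^T A^T y = x^T (A^*) y. Since this holds for all x, y, we must have A^* = A^T. Therefore
A^* =
[[-2, -3],
 [2, -1]].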